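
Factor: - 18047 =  - 18047^1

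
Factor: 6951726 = 2^1*3^2 * 127^1* 3041^1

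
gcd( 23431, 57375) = 1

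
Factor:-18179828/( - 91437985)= 2^2*5^(-1) * 17^( -1) * 53^(  -  1) *193^1*20297^ (-1)*23549^1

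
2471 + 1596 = 4067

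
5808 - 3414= 2394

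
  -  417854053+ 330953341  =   - 86900712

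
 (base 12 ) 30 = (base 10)36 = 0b100100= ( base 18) 20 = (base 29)17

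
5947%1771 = 634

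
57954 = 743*78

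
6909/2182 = 3 + 363/2182 = 3.17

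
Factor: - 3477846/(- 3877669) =2^1*3^1 * 579641^1*3877669^ (-1 )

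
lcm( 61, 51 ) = 3111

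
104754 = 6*17459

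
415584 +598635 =1014219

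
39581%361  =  232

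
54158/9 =54158/9 = 6017.56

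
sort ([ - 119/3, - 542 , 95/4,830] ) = [ - 542, - 119/3,95/4,  830]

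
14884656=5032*2958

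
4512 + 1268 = 5780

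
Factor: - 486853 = -593^1*821^1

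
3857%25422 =3857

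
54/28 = 27/14 = 1.93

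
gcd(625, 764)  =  1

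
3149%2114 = 1035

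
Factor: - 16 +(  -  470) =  - 486=- 2^1*3^5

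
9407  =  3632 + 5775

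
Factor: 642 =2^1*3^1*107^1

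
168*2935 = 493080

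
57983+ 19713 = 77696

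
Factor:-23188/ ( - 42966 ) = 34/63 = 2^1 * 3^( - 2)*7^( - 1)*17^1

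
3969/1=3969  =  3969.00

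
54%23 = 8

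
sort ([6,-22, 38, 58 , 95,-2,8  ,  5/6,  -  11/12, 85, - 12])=[ - 22, - 12, - 2, - 11/12,  5/6,6,8,38, 58,85, 95 ]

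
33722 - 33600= 122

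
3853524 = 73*52788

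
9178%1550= 1428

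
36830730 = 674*54645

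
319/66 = 4 + 5/6 = 4.83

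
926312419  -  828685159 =97627260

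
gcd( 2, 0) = 2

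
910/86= 455/43 = 10.58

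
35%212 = 35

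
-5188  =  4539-9727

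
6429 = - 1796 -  - 8225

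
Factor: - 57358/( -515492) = 28679/257746 = 2^(- 1)*7^1*17^1 * 241^1 * 128873^ ( - 1)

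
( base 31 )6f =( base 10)201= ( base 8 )311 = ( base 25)81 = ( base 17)be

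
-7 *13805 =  - 96635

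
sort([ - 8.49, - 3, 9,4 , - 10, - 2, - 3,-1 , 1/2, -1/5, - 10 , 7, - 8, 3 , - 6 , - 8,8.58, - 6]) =[ -10 , - 10, -8.49, - 8 , - 8, - 6 , -6, - 3, - 3, -2, - 1,-1/5, 1/2,  3, 4, 7,8.58,9]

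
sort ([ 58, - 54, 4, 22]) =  [ - 54, 4,  22, 58]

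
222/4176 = 37/696 = 0.05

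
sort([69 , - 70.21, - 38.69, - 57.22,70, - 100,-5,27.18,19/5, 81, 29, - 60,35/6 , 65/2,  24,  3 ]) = [-100,- 70.21, - 60,  -  57.22, - 38.69, - 5, 3, 19/5, 35/6,24,  27.18, 29,65/2,  69, 70, 81] 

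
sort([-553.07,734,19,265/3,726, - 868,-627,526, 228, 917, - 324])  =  [ - 868, - 627, - 553.07, - 324, 19,265/3, 228,526,726, 734, 917 ]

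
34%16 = 2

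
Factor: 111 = 3^1*37^1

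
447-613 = -166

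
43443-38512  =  4931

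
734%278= 178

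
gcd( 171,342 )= 171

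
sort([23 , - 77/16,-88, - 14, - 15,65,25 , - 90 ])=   [- 90,- 88,-15 , - 14, - 77/16,23, 25,65] 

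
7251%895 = 91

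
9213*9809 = 90370317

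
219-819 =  - 600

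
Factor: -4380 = - 2^2*3^1*5^1 * 73^1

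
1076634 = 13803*78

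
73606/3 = 73606/3 = 24535.33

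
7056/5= 7056/5 = 1411.20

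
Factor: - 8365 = -5^1*  7^1*239^1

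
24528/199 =123 + 51/199 = 123.26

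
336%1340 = 336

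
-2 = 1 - 3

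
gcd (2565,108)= 27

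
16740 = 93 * 180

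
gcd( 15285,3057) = 3057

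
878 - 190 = 688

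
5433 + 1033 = 6466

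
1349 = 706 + 643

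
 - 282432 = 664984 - 947416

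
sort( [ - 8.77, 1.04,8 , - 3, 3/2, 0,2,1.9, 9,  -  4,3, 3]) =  [ - 8.77, -4, - 3,0,1.04, 3/2,1.9,2  ,  3,  3,8, 9] 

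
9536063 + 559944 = 10096007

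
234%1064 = 234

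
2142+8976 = 11118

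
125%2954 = 125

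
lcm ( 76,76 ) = 76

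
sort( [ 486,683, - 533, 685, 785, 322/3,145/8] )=[ - 533, 145/8, 322/3, 486, 683, 685,785]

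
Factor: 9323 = 9323^1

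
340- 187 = 153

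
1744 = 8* 218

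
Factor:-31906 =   -  2^1*7^1*43^1*53^1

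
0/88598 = 0  =  0.00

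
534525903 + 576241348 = 1110767251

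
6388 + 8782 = 15170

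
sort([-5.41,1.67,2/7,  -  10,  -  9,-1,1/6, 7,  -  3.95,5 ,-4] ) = [  -  10, - 9,  -  5.41, - 4, - 3.95,- 1,  1/6,2/7, 1.67,5, 7]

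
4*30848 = 123392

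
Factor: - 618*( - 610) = 376980 =2^2*3^1*5^1*61^1*103^1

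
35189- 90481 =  - 55292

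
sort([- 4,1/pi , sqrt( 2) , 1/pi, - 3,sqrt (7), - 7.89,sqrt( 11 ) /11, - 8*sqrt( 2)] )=[ - 8*sqrt( 2 ), - 7.89, - 4, - 3, sqrt(11 ) /11, 1/pi,1/pi,  sqrt( 2 ),sqrt( 7)] 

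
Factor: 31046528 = 2^7*242551^1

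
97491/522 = 32497/174 = 186.76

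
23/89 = 23/89 =0.26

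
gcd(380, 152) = 76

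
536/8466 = 268/4233  =  0.06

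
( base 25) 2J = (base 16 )45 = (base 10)69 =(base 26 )2h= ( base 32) 25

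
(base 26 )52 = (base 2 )10000100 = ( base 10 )132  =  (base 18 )76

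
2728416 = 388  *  7032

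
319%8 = 7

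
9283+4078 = 13361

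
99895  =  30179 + 69716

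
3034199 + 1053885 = 4088084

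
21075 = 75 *281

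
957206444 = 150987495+806218949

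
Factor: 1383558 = 2^1*3^1 * 11^1*20963^1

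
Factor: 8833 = 11^2 * 73^1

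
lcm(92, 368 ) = 368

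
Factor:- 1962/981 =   -  2 = -  2^1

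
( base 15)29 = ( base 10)39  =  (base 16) 27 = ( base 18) 23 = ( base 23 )1G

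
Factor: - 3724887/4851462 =- 1241629/1617154 = - 2^( - 1)*7^(- 1 )*11^( - 1)*17^1 * 10501^( - 1)*73037^1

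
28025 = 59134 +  - 31109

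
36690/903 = 12230/301  =  40.63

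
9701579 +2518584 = 12220163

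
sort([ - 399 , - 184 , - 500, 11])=[ - 500, - 399, - 184 , 11]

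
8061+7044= 15105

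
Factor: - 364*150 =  - 54600 = -2^3*3^1*5^2 * 7^1*13^1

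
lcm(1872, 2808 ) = 5616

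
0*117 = 0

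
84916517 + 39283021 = 124199538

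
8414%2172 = 1898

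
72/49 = 72/49  =  1.47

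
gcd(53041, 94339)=1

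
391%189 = 13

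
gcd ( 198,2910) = 6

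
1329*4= 5316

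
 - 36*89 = -3204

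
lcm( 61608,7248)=123216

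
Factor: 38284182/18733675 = 2^1 * 3^2*5^( - 2)*749347^( - 1)*2126899^1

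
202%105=97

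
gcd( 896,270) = 2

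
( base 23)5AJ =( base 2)101101001110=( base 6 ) 21222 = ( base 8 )5516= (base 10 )2894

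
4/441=4/441= 0.01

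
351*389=136539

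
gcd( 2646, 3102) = 6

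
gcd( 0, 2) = 2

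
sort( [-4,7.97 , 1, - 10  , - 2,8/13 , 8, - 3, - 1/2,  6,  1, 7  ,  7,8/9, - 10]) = [ - 10 , - 10,-4, - 3,-2, - 1/2,8/13 , 8/9,1,  1, 6, 7,  7, 7.97,8]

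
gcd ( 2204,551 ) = 551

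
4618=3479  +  1139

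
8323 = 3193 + 5130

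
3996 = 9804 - 5808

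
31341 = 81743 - 50402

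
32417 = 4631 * 7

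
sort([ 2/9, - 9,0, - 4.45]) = [ - 9, - 4.45, 0,2/9]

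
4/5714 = 2/2857 = 0.00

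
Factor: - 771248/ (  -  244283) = 2^4 * 13^( - 1) * 23^( - 1 ) * 59^1=944/299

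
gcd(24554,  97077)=1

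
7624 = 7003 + 621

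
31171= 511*61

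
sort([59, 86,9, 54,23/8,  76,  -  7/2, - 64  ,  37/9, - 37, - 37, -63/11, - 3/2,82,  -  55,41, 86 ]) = [ - 64,-55 , - 37, - 37, - 63/11, - 7/2, - 3/2, 23/8,37/9, 9, 41, 54, 59, 76, 82,  86, 86 ]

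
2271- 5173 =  - 2902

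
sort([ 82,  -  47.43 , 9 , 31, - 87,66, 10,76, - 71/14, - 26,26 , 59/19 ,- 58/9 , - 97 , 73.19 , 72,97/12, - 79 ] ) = [ - 97,-87 ,-79, - 47.43,-26,  -  58/9, - 71/14, 59/19,97/12, 9 , 10, 26 , 31,66, 72 , 73.19,76,82] 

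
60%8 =4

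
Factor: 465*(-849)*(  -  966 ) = 2^1*3^3*5^1 * 7^1*23^1 *31^1 * 283^1 = 381362310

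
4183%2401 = 1782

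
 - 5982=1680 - 7662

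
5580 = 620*9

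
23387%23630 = 23387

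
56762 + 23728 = 80490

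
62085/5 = 12417 = 12417.00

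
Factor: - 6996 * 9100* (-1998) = 127199872800 = 2^5 * 3^4*5^2* 7^1*11^1*13^1*37^1 *53^1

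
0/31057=0 = 0.00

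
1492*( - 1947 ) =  - 2904924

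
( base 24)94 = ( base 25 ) 8k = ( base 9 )264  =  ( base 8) 334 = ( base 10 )220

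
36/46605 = 12/15535 = 0.00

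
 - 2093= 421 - 2514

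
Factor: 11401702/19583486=438527/753211 = 41^( - 1 )*18371^( - 1 )*438527^1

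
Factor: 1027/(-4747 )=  -13^1*47^(  -  1 )*79^1* 101^( - 1)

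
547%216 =115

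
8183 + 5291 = 13474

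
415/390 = 1+5/78 = 1.06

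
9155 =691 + 8464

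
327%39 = 15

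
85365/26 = 3283 + 7/26  =  3283.27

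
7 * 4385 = 30695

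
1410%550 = 310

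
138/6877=6/299 = 0.02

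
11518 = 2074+9444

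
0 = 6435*0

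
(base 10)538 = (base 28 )J6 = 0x21a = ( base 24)MA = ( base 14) 2a6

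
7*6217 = 43519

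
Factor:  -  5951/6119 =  - 11^1*29^ ( - 1) * 211^( - 1)*541^1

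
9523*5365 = 51090895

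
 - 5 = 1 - 6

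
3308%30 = 8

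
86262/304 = 43131/152 = 283.76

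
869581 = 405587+463994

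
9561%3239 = 3083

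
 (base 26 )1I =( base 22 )20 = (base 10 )44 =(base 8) 54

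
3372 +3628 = 7000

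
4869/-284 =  - 4869/284=- 17.14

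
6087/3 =2029 = 2029.00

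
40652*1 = 40652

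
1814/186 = 907/93=   9.75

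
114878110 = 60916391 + 53961719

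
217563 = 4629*47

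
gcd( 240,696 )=24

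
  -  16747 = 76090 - 92837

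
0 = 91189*0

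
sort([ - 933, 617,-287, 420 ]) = [  -  933, - 287,420,617]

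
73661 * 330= 24308130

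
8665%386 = 173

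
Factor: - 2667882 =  - 2^1*3^1*7^1*63521^1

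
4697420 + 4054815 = 8752235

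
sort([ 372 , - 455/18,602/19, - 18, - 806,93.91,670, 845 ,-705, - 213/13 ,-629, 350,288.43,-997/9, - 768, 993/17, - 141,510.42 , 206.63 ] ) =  [-806 , - 768, - 705, - 629, - 141, - 997/9,-455/18, - 18 ,-213/13,602/19, 993/17,93.91,  206.63,288.43,350, 372 , 510.42,670 , 845]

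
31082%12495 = 6092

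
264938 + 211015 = 475953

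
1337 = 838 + 499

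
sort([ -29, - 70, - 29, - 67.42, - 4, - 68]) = [ - 70,  -  68, - 67.42, - 29, - 29, - 4] 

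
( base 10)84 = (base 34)2g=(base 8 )124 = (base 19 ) 48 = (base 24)3C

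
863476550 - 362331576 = 501144974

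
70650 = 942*75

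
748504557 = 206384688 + 542119869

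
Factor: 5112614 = 2^1*13^1*17^1* 43^1 * 269^1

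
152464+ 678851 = 831315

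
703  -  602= 101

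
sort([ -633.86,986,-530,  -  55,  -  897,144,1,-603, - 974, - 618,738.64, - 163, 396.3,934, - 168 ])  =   [-974, - 897, - 633.86,  -  618, - 603,- 530, - 168,-163,-55, 1, 144, 396.3,738.64, 934,986]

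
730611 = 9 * 81179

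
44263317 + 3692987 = 47956304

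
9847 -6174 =3673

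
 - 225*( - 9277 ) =2087325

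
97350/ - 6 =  - 16225 + 0/1= - 16225.00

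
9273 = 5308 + 3965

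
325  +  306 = 631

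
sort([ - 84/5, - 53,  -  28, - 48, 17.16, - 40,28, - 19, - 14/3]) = [ - 53, - 48, - 40, - 28,  -  19, - 84/5, - 14/3, 17.16, 28 ] 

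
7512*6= 45072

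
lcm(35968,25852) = 827264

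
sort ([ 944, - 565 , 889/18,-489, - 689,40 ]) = [ - 689,-565, - 489, 40, 889/18,944 ] 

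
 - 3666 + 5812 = 2146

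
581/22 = 26+9/22 = 26.41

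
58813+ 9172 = 67985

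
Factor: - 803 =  - 11^1*73^1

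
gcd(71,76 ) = 1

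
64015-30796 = 33219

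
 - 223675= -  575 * 389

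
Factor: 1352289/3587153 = 3^1*17^( - 1 )*79^( - 1)*101^1*2671^( - 1)*4463^1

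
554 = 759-205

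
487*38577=18786999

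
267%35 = 22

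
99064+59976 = 159040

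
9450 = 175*54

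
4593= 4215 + 378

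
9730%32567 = 9730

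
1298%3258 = 1298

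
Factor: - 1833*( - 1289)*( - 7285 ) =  - 17212539045 =- 3^1* 5^1*13^1*31^1 * 47^2*1289^1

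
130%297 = 130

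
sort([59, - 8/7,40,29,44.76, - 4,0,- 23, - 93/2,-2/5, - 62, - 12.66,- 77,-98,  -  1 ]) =[ - 98,-77,-62, - 93/2,-23, -12.66, - 4, - 8/7, - 1, - 2/5, 0,29,  40, 44.76,59]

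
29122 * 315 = 9173430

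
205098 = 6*34183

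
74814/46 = 1626 +9/23=1626.39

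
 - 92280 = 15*( - 6152)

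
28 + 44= 72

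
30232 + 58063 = 88295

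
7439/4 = 1859 +3/4 = 1859.75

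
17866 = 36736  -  18870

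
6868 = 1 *6868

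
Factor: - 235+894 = 659 = 659^1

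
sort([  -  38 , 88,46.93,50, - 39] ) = [-39, - 38,  46.93,50, 88 ]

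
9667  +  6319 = 15986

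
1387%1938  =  1387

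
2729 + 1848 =4577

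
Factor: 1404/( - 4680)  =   - 2^(-1)*3^1*5^( - 1) = - 3/10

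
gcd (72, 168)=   24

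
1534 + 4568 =6102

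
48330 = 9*5370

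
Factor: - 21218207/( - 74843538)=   2^(-1)*3^ ( - 1)*7^( - 1 )*11^(  -  1 )*107^1*161999^ (-1)*198301^1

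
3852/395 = 3852/395 = 9.75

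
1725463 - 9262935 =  - 7537472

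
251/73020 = 251/73020  =  0.00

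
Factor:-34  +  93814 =93780 = 2^2*3^2*5^1*521^1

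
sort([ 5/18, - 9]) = [ - 9,5/18 ] 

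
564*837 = 472068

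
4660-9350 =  - 4690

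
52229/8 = 52229/8= 6528.62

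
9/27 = 1/3 = 0.33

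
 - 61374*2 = -122748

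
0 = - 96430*0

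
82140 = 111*740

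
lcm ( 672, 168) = 672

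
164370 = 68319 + 96051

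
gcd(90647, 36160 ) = 1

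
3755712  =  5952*631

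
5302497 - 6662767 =  -  1360270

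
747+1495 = 2242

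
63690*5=318450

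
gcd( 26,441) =1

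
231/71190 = 11/3390=0.00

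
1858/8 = 929/4 = 232.25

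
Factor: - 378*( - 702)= 2^2*3^6*7^1*13^1 = 265356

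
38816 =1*38816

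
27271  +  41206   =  68477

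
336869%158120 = 20629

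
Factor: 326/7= 2^1*7^( -1 ) * 163^1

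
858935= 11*78085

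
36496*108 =3941568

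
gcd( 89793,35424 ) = 9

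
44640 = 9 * 4960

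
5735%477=11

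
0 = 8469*0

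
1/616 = 1/616 = 0.00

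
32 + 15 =47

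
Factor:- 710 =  - 2^1 * 5^1 * 71^1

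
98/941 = 98/941= 0.10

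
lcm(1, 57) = 57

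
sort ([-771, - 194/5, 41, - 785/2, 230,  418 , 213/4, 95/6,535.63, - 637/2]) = [  -  771, - 785/2, - 637/2, - 194/5,95/6, 41,213/4, 230,  418, 535.63 ]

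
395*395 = 156025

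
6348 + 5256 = 11604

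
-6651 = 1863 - 8514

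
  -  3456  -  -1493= - 1963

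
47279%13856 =5711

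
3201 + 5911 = 9112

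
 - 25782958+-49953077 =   -  75736035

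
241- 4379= - 4138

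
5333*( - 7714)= - 41138762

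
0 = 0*302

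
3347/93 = 35 + 92/93 = 35.99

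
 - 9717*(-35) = 340095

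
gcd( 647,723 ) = 1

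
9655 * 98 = 946190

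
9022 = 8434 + 588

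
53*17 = 901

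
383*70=26810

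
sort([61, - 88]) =[ - 88,61] 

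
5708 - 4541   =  1167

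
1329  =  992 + 337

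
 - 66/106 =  - 1 +20/53 = - 0.62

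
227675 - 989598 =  - 761923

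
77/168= 11/24   =  0.46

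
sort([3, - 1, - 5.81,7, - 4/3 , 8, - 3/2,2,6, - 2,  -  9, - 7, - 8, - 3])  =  [ - 9, - 8,  -  7,-5.81,-3, - 2, - 3/2, - 4/3, -1,2,3,  6,7,8 ]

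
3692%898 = 100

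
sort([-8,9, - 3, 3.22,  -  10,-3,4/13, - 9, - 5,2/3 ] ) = [ - 10, - 9 , -8, - 5, - 3, - 3,4/13,2/3, 3.22,9]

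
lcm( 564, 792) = 37224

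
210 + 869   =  1079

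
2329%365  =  139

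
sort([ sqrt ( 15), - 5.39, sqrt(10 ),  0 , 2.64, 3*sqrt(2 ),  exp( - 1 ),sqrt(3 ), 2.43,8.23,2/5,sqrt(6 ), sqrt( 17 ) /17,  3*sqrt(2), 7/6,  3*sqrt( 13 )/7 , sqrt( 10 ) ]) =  [ - 5.39, 0,sqrt(17) /17, exp ( - 1 ), 2/5,7/6,3 * sqrt ( 13)/7,  sqrt(3),2.43,sqrt( 6), 2.64,sqrt(10 ),sqrt(10 ), sqrt ( 15), 3*sqrt(2),3*sqrt(2),8.23]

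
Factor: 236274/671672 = 159/452 = 2^ ( - 2 ) * 3^1*53^1*113^(-1)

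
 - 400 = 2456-2856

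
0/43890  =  0 = 0.00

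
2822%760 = 542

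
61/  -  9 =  - 7 + 2/9 = - 6.78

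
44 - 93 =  - 49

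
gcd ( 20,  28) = 4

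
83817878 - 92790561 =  - 8972683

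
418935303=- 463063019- - 881998322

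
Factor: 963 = 3^2*107^1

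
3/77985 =1/25995 = 0.00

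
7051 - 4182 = 2869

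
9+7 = 16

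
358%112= 22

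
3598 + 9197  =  12795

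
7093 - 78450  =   - 71357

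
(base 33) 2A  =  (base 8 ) 114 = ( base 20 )3g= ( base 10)76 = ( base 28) 2k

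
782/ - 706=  - 391/353= - 1.11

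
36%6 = 0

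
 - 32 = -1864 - - 1832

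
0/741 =0 = 0.00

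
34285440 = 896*38265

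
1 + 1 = 2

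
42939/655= 65 + 364/655=65.56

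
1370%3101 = 1370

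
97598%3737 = 436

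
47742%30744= 16998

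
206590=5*41318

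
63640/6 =10606+2/3  =  10606.67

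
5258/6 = 2629/3= 876.33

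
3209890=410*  7829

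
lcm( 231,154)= 462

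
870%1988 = 870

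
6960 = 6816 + 144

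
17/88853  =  17/88853 = 0.00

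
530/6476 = 265/3238 = 0.08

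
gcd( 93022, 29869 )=1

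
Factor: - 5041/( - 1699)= 71^2*1699^ ( - 1 )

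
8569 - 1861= 6708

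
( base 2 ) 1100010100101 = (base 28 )819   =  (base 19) H91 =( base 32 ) 655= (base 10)6309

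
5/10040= 1/2008 = 0.00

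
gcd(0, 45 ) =45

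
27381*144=3942864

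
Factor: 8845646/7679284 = 2^( - 1)*43^ (-1)*44647^( - 1)* 4422823^1 = 4422823/3839642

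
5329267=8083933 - 2754666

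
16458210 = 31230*527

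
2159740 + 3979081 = 6138821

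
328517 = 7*46931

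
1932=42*46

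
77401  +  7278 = 84679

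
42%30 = 12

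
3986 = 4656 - 670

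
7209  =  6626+583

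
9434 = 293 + 9141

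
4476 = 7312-2836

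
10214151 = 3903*2617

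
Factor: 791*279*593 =3^2*7^1*31^1*113^1*593^1 = 130868577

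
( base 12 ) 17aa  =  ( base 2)101100110010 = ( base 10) 2866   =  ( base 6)21134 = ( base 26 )466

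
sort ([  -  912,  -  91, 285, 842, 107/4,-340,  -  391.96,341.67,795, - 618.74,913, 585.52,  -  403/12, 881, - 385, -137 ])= [ - 912,-618.74,-391.96,-385, - 340, - 137, - 91, -403/12, 107/4, 285,341.67,585.52,795,842,881,913] 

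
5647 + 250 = 5897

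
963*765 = 736695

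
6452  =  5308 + 1144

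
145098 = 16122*9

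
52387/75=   52387/75 = 698.49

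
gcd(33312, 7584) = 96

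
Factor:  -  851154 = -2^1 * 3^1* 127^1*1117^1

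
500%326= 174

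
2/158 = 1/79 = 0.01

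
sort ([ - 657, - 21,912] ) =[ - 657, - 21, 912 ] 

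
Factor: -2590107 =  - 3^1*13^1  *  66413^1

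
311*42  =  13062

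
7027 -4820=2207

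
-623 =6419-7042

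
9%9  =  0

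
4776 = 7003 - 2227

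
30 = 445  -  415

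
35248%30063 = 5185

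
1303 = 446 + 857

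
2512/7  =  2512/7  =  358.86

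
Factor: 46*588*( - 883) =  - 23883384 = - 2^3*3^1*7^2*23^1*883^1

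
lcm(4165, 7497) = 37485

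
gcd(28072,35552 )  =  88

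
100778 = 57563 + 43215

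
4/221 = 4/221 = 0.02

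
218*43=9374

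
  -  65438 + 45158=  - 20280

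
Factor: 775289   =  491^1*1579^1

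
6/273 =2/91 = 0.02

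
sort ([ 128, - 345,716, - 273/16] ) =[ - 345, - 273/16,128 , 716 ] 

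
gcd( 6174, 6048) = 126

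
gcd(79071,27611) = 1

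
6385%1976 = 457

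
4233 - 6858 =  - 2625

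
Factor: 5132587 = 59^1*86993^1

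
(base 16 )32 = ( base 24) 22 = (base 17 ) 2g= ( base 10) 50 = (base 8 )62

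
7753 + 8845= 16598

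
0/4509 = 0= 0.00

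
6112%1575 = 1387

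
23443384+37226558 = 60669942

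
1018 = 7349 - 6331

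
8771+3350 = 12121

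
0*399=0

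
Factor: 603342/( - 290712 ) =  - 2^( - 2 )*3^2*11173^1*12113^ ( - 1 )= - 100557/48452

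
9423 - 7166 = 2257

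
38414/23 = 1670+4/23 = 1670.17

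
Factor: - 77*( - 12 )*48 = 44352=2^6*3^2*7^1*11^1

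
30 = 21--9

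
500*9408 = 4704000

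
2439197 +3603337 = 6042534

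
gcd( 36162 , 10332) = 5166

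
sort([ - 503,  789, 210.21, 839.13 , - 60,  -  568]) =[ - 568, -503, - 60, 210.21, 789, 839.13]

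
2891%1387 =117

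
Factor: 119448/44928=2^(- 4 )*7^1*13^ (-1 ) * 79^1  =  553/208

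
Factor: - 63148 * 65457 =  - 4133478636 =-2^2*3^2 * 7^1 *1039^1 * 15787^1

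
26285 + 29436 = 55721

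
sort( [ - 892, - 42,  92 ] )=[ -892, - 42, 92 ] 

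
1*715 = 715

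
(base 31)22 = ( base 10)64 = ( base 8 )100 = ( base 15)44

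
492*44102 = 21698184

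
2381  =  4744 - 2363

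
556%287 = 269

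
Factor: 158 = 2^1 * 79^1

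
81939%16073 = 1574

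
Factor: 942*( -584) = -2^4*3^1*73^1*157^1 =- 550128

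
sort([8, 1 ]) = [1 , 8] 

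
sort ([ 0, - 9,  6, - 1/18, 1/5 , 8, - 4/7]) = [ - 9,-4/7, - 1/18,0,1/5, 6,  8] 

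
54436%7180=4176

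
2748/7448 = 687/1862=0.37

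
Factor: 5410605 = 3^1*5^1*197^1*1831^1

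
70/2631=70/2631= 0.03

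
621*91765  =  56986065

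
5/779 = 5/779 = 0.01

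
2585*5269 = 13620365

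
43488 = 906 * 48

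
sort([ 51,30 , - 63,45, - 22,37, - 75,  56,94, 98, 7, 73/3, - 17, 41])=[ - 75, - 63, - 22, - 17,7,  73/3 , 30 , 37,41,45, 51, 56, 94,98 ] 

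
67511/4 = 16877+3/4 = 16877.75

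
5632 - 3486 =2146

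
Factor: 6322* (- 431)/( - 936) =2^( - 2 )*3^( - 2 )*13^( - 1)*29^1 * 109^1*431^1 = 1362391/468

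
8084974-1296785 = 6788189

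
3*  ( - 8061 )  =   - 24183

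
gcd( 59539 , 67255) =1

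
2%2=0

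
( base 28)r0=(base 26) 132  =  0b1011110100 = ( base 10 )756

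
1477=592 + 885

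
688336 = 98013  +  590323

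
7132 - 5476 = 1656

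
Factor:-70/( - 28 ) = 2^ (-1)*5^1  =  5/2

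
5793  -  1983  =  3810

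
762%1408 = 762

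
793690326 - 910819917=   -  117129591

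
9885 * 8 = 79080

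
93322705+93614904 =186937609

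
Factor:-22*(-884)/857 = 2^3*11^1*13^1*17^1*857^( - 1)= 19448/857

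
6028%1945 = 193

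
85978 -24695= 61283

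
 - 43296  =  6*( - 7216)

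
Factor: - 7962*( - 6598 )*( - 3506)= - 2^3 * 3^1*1327^1*1753^1*3299^1 =- 184181665656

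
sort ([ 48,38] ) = [ 38,48] 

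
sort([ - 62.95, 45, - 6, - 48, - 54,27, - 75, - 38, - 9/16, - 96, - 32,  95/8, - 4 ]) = [ - 96, - 75,-62.95, - 54, - 48, - 38, - 32, - 6, - 4, - 9/16, 95/8,  27, 45]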